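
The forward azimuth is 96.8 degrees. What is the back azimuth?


back azimuth = (96.8 + 180) mod 360 = 276.8 degrees

276.8 degrees


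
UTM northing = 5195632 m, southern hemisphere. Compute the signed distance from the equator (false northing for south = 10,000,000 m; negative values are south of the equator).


For southern: actual = 5195632 - 10000000 = -4804368 m

-4804368 m


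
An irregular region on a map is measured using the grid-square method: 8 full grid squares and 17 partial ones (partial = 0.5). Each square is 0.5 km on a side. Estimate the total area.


effective squares = 8 + 17 * 0.5 = 16.5
area = 16.5 * 0.25 = 4.125 km^2

4.125 km^2


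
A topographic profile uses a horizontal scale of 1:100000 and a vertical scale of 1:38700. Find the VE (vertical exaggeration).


VE = horizontal_scale / vertical_scale = 100000 / 38700 ≈ 2.6

2.6x


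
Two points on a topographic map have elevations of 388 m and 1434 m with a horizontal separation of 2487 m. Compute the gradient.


gradient = (1434 - 388) / 2487 = 1046 / 2487 = 0.4206

0.4206


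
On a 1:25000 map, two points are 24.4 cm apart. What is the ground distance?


ground = 24.4 cm * 25000 / 100 = 6100.0 m = 6.1 km

6.1 km


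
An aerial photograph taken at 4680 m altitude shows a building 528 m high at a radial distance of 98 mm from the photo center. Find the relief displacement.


d = h * r / H = 528 * 98 / 4680 = 11.06 mm

11.06 mm


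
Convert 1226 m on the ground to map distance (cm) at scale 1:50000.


map_cm = 1226 * 100 / 50000 = 2.452 cm ≈ 2.45 cm

2.45 cm


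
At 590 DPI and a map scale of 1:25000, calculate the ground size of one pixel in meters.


pixel_cm = 2.54 / 590 ≈ 0.004305 cm
ground = pixel_cm * 25000 / 100 = 2.54 * 25000 / (590 * 100) = 63500 / 59000 ≈ 1.08 m

1.08 m


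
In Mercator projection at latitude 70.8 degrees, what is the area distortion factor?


area_distortion = 1/cos^2(70.8) = 9.246

9.246


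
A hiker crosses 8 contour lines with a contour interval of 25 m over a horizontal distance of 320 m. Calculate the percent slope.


elevation change = 8 * 25 = 200 m
slope = 200 / 320 * 100 = 62.5%

62.5%


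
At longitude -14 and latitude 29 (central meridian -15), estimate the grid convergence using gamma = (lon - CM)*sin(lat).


gamma = (-14 - -15) * sin(29) = 1 * 0.48481 = 0.485 degrees

0.485 degrees


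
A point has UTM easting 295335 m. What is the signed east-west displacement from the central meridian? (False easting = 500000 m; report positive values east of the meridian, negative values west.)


displacement = 295335 - 500000 = -204665 m

-204665 m


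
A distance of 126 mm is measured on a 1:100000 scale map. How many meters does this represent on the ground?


ground = 126 mm * 100000 / 1000 = 12600.0 m

12600.0 m


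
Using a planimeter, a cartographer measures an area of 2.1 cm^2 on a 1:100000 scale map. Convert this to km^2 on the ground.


ground_area = 2.1 * (100000/100)^2 = 2100000.0 m^2 = 2.1 km^2

2.1 km^2


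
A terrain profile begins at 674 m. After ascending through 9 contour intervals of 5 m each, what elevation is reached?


elevation = 674 + 9 * 5 = 719 m

719 m


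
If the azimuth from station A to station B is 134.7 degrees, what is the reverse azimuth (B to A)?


back azimuth = (134.7 + 180) mod 360 = 314.7 degrees

314.7 degrees


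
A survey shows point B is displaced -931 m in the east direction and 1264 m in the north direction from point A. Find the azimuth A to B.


az = atan2(-931, 1264) = -36.4 deg
adjusted to 0-360: 323.6 degrees

323.6 degrees


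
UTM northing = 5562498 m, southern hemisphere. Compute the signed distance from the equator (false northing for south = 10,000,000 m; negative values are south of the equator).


For southern: actual = 5562498 - 10000000 = -4437502 m

-4437502 m


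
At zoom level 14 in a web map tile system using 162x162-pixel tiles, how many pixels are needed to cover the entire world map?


tiles per axis = 2^14 = 16384
total tiles = 16384^2 = 268435456
pixels per axis = 16384 * 162 = 2654208
total pixels = 2654208^2 = 7044820107264

7044820107264 pixels


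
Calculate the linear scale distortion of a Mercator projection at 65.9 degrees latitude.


SF = 1 / cos(65.9) = 1 / 0.40833 = 2.449

2.449


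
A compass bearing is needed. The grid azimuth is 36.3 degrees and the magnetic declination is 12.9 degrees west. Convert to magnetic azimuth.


magnetic azimuth = grid azimuth - declination (east +ve)
mag_az = 36.3 - -12.9 = 49.2 degrees

49.2 degrees


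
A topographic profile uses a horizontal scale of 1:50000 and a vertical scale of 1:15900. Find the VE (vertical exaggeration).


VE = horizontal_scale / vertical_scale = 50000 / 15900 ≈ 3.1

3.1x


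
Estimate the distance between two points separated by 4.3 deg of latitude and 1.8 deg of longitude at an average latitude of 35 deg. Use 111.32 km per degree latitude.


dlat_km = 4.3 * 111.32 = 478.676
dlon_km = 1.8 * 111.32 * cos(35) ≈ 164.138
dist = sqrt(478.676^2 + 164.138^2) ≈ 506.0 km

506.0 km


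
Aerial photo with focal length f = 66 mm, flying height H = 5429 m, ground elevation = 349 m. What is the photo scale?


scale = f / (H - h) = 66 mm / 5080 m = 66 / 5080000 = 1:76970

1:76970


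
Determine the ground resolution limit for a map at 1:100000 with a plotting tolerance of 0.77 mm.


ground = 0.77 mm * 100000 / 1000 = 77.0 m

77.0 m


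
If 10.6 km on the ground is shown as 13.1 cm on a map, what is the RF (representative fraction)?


ground = 10.6 km = 1060000 cm; RF denominator = ground / map = 1060000 / 13.1 ≈ 80916; RF = 1:80916

1:80916


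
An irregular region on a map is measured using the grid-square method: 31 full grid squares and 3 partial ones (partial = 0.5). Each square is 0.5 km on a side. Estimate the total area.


effective squares = 31 + 3 * 0.5 = 32.5
area = 32.5 * 0.25 = 8.125 km^2

8.125 km^2


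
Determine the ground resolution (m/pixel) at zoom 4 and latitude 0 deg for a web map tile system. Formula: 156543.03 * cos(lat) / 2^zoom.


res = 156543.03 * cos(0) / 2^4 = 156543.03 * 1.0 / 16 = 9783.94 m/pixel

9783.94 m/pixel


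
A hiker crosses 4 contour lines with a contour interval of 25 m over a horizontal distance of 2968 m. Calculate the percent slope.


elevation change = 4 * 25 = 100 m
slope = 100 / 2968 * 100 = 3.4%

3.4%


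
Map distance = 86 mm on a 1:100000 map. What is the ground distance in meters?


ground = 86 mm * 100000 / 1000 = 8600.0 m

8600.0 m


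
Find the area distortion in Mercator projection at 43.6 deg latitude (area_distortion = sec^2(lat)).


area_distortion = 1/cos^2(43.6) = 1.907

1.907


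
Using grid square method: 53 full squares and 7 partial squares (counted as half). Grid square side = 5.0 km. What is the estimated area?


effective squares = 53 + 7 * 0.5 = 56.5
area = 56.5 * 25.0 = 1412.5 km^2

1412.5 km^2


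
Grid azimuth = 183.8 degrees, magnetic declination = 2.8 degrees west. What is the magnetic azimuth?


magnetic azimuth = grid azimuth - declination (east +ve)
mag_az = 183.8 - -2.8 = 186.6 degrees

186.6 degrees


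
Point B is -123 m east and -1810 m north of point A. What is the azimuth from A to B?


az = atan2(-123, -1810) = -176.1 deg
adjusted to 0-360: 183.9 degrees

183.9 degrees


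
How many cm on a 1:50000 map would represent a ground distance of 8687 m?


map_cm = 8687 * 100 / 50000 = 17.374 cm ≈ 17.37 cm

17.37 cm


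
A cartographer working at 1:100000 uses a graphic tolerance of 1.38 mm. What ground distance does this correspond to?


ground = 1.38 mm * 100000 / 1000 = 138.0 m

138.0 m


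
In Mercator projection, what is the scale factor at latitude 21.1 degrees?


SF = 1 / cos(21.1) = 1 / 0.932954 = 1.072

1.072


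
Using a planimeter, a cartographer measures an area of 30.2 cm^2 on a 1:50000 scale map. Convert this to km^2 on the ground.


ground_area = 30.2 * (50000/100)^2 = 7550000.0 m^2 = 7.55 km^2

7.55 km^2


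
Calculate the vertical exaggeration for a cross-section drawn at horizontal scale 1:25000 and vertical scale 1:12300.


VE = horizontal_scale / vertical_scale = 25000 / 12300 ≈ 2.0

2.0x


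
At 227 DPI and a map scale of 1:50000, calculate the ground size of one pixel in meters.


pixel_cm = 2.54 / 227 ≈ 0.011189 cm
ground = pixel_cm * 50000 / 100 = 2.54 * 50000 / (227 * 100) = 127000 / 22700 ≈ 5.59 m

5.59 m


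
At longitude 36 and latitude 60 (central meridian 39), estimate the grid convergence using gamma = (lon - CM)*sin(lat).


gamma = (36 - 39) * sin(60) = -3 * 0.866025 = -2.598 degrees

-2.598 degrees


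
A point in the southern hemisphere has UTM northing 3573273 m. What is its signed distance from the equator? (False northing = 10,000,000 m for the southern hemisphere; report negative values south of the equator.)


For southern: actual = 3573273 - 10000000 = -6426727 m

-6426727 m


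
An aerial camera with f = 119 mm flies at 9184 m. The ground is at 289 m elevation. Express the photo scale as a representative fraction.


scale = f / (H - h) = 119 mm / 8895 m = 119 / 8895000 = 1:74748

1:74748


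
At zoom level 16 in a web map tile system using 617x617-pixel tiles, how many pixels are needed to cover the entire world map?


tiles per axis = 2^16 = 65536
total tiles = 65536^2 = 4294967296
pixels per axis = 65536 * 617 = 40435712
total pixels = 40435712^2 = 1635046804946944

1635046804946944 pixels


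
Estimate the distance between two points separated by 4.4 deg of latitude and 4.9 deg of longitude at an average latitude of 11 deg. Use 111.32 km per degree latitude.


dlat_km = 4.4 * 111.32 = 489.808
dlon_km = 4.9 * 111.32 * cos(11) ≈ 535.446
dist = sqrt(489.808^2 + 535.446^2) ≈ 725.7 km

725.7 km


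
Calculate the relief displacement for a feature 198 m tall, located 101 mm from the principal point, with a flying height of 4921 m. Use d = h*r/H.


d = h * r / H = 198 * 101 / 4921 = 4.06 mm

4.06 mm


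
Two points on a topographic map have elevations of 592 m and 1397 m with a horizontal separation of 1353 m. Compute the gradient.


gradient = (1397 - 592) / 1353 = 805 / 1353 = 0.595

0.595


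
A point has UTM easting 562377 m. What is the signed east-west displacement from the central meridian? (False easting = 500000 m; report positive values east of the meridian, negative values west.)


displacement = 562377 - 500000 = 62377 m

62377 m


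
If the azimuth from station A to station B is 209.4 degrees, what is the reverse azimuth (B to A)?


back azimuth = (209.4 + 180) mod 360 = 29.4 degrees

29.4 degrees


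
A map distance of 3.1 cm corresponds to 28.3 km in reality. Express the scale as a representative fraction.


ground = 28.3 km = 2830000 cm; RF denominator = ground / map = 2830000 / 3.1 ≈ 912903; RF = 1:912903

1:912903


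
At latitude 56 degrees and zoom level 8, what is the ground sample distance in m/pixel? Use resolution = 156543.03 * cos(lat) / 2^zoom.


res = 156543.03 * cos(56) / 2^8 = 156543.03 * 0.5591929 / 256 = 341.94 m/pixel

341.94 m/pixel


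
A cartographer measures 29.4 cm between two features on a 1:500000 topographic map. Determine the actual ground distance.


ground = 29.4 cm * 500000 / 100 = 147000.0 m = 147.0 km

147.0 km


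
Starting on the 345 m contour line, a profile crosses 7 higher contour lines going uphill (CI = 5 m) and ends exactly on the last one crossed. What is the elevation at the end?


elevation = 345 + 7 * 5 = 380 m

380 m


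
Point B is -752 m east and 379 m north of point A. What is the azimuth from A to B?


az = atan2(-752, 379) = -63.3 deg
adjusted to 0-360: 296.7 degrees

296.7 degrees


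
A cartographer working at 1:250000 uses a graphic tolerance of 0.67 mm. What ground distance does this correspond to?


ground = 0.67 mm * 250000 / 1000 = 167.5 m

167.5 m


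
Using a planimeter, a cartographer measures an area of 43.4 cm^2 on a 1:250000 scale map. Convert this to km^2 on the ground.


ground_area = 43.4 * (250000/100)^2 = 271250000.0 m^2 = 271.25 km^2

271.25 km^2


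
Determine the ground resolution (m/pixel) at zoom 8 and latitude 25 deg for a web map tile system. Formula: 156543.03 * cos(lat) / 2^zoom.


res = 156543.03 * cos(25) / 2^8 = 156543.03 * 0.90630779 / 256 = 554.2 m/pixel

554.2 m/pixel


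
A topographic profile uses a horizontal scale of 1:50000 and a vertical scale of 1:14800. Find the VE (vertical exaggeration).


VE = horizontal_scale / vertical_scale = 50000 / 14800 ≈ 3.4

3.4x


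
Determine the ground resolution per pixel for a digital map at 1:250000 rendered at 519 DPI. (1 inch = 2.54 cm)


pixel_cm = 2.54 / 519 ≈ 0.004894 cm
ground = pixel_cm * 250000 / 100 = 2.54 * 250000 / (519 * 100) = 635000 / 51900 ≈ 12.24 m

12.24 m


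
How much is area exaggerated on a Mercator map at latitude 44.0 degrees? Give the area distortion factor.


area_distortion = 1/cos^2(44.0) = 1.933

1.933


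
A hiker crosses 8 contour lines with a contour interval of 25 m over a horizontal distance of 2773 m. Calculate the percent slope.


elevation change = 8 * 25 = 200 m
slope = 200 / 2773 * 100 = 7.2%

7.2%


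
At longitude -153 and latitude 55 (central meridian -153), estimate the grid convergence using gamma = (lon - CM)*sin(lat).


gamma = (-153 - -153) * sin(55) = 0 * 0.819152 = 0.0 degrees

0.0 degrees


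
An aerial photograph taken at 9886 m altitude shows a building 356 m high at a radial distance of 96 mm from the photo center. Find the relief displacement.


d = h * r / H = 356 * 96 / 9886 = 3.46 mm

3.46 mm


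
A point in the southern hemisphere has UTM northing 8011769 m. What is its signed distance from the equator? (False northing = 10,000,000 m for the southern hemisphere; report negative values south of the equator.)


For southern: actual = 8011769 - 10000000 = -1988231 m

-1988231 m


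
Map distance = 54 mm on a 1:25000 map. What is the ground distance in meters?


ground = 54 mm * 25000 / 1000 = 1350.0 m

1350.0 m


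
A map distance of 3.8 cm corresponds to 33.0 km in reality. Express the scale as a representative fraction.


ground = 33.0 km = 3300000 cm; RF denominator = ground / map = 3300000 / 3.8 ≈ 868421; RF = 1:868421

1:868421


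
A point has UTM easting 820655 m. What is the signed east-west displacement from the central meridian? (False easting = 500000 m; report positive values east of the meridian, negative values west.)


displacement = 820655 - 500000 = 320655 m

320655 m


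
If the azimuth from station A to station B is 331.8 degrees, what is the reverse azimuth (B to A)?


back azimuth = (331.8 + 180) mod 360 = 151.8 degrees

151.8 degrees


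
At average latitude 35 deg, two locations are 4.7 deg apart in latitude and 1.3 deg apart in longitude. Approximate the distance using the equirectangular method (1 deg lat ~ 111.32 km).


dlat_km = 4.7 * 111.32 = 523.204
dlon_km = 1.3 * 111.32 * cos(35) ≈ 118.544
dist = sqrt(523.204^2 + 118.544^2) ≈ 536.5 km

536.5 km


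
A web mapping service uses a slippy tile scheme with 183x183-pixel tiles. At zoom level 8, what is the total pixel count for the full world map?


tiles per axis = 2^8 = 256
total tiles = 256^2 = 65536
pixels per axis = 256 * 183 = 46848
total pixels = 46848^2 = 2194735104

2194735104 pixels


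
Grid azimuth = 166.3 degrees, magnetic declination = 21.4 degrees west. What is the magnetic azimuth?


magnetic azimuth = grid azimuth - declination (east +ve)
mag_az = 166.3 - -21.4 = 187.7 degrees

187.7 degrees


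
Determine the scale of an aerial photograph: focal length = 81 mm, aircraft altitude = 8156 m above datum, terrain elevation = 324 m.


scale = f / (H - h) = 81 mm / 7832 m = 81 / 7832000 = 1:96691

1:96691


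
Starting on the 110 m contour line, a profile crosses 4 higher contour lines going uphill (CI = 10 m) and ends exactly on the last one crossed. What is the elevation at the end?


elevation = 110 + 4 * 10 = 150 m

150 m


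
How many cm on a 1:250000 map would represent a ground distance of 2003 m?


map_cm = 2003 * 100 / 250000 = 0.8012 cm ≈ 0.8 cm

0.8 cm


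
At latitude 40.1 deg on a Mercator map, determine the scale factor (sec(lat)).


SF = 1 / cos(40.1) = 1 / 0.764921 = 1.307

1.307


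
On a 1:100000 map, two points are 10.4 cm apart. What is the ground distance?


ground = 10.4 cm * 100000 / 100 = 10400.0 m = 10.4 km

10.4 km


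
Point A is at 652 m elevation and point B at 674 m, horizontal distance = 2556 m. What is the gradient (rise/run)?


gradient = (674 - 652) / 2556 = 22 / 2556 = 0.0086

0.0086


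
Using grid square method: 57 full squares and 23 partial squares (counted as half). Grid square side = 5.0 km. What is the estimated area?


effective squares = 57 + 23 * 0.5 = 68.5
area = 68.5 * 25.0 = 1712.5 km^2

1712.5 km^2


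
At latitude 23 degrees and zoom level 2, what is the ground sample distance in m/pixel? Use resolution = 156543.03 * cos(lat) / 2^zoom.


res = 156543.03 * cos(23) / 2^2 = 156543.03 * 0.92050485 / 4 = 36024.65 m/pixel

36024.65 m/pixel


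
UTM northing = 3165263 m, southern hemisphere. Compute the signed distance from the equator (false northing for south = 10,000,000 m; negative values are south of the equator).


For southern: actual = 3165263 - 10000000 = -6834737 m

-6834737 m


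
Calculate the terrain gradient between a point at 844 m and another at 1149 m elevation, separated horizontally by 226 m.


gradient = (1149 - 844) / 226 = 305 / 226 = 1.3496

1.3496


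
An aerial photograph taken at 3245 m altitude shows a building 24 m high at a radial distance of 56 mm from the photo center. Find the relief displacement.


d = h * r / H = 24 * 56 / 3245 = 0.41 mm

0.41 mm


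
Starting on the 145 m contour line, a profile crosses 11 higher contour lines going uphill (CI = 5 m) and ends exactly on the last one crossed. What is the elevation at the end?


elevation = 145 + 11 * 5 = 200 m

200 m


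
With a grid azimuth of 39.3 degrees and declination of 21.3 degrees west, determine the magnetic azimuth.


magnetic azimuth = grid azimuth - declination (east +ve)
mag_az = 39.3 - -21.3 = 60.6 degrees

60.6 degrees


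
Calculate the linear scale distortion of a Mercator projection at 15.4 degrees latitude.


SF = 1 / cos(15.4) = 1 / 0.964095 = 1.037

1.037


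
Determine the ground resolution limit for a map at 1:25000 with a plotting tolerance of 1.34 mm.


ground = 1.34 mm * 25000 / 1000 = 33.5 m

33.5 m


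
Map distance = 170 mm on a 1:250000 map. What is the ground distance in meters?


ground = 170 mm * 250000 / 1000 = 42500.0 m

42500.0 m


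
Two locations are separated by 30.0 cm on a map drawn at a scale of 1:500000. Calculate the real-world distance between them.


ground = 30.0 cm * 500000 / 100 = 150000.0 m = 150.0 km

150.0 km


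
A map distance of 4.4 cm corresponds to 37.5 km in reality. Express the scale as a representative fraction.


ground = 37.5 km = 3750000 cm; RF denominator = ground / map = 3750000 / 4.4 ≈ 852273; RF = 1:852273

1:852273


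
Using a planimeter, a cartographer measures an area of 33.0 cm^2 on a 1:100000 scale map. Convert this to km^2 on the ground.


ground_area = 33.0 * (100000/100)^2 = 33000000.0 m^2 = 33.0 km^2

33.0 km^2


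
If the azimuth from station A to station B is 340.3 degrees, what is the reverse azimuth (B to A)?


back azimuth = (340.3 + 180) mod 360 = 160.3 degrees

160.3 degrees


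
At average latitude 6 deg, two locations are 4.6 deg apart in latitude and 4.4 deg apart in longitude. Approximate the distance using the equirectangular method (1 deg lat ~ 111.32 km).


dlat_km = 4.6 * 111.32 = 512.072
dlon_km = 4.4 * 111.32 * cos(6) ≈ 487.125
dist = sqrt(512.072^2 + 487.125^2) ≈ 706.8 km

706.8 km


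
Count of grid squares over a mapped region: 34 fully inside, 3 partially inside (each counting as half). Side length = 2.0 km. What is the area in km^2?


effective squares = 34 + 3 * 0.5 = 35.5
area = 35.5 * 4.0 = 142.0 km^2

142.0 km^2


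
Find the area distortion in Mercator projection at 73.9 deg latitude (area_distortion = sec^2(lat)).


area_distortion = 1/cos^2(73.9) = 13.003

13.003


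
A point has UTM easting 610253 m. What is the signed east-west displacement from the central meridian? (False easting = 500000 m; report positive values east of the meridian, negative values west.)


displacement = 610253 - 500000 = 110253 m

110253 m


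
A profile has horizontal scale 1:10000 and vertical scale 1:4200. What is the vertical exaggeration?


VE = horizontal_scale / vertical_scale = 10000 / 4200 ≈ 2.4

2.4x


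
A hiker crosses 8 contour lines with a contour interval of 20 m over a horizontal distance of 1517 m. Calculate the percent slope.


elevation change = 8 * 20 = 160 m
slope = 160 / 1517 * 100 = 10.5%

10.5%


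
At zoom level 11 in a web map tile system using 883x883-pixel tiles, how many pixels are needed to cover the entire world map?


tiles per axis = 2^11 = 2048
total tiles = 2048^2 = 4194304
pixels per axis = 2048 * 883 = 1808384
total pixels = 1808384^2 = 3270252691456

3270252691456 pixels


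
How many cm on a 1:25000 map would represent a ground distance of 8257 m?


map_cm = 8257 * 100 / 25000 = 33.028 cm ≈ 33.03 cm

33.03 cm


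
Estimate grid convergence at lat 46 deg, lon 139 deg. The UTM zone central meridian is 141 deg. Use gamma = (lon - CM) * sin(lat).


gamma = (139 - 141) * sin(46) = -2 * 0.71934 = -1.439 degrees

-1.439 degrees


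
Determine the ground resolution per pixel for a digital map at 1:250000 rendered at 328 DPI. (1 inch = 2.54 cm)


pixel_cm = 2.54 / 328 ≈ 0.007744 cm
ground = pixel_cm * 250000 / 100 = 2.54 * 250000 / (328 * 100) = 635000 / 32800 ≈ 19.36 m

19.36 m


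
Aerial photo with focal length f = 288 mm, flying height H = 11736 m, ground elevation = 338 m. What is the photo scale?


scale = f / (H - h) = 288 mm / 11398 m = 288 / 11398000 = 1:39576

1:39576


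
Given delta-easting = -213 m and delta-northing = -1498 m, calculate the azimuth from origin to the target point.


az = atan2(-213, -1498) = -171.9 deg
adjusted to 0-360: 188.1 degrees

188.1 degrees


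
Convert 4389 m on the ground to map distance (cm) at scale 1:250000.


map_cm = 4389 * 100 / 250000 = 1.7556 cm ≈ 1.76 cm

1.76 cm


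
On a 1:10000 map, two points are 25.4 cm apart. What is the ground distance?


ground = 25.4 cm * 10000 / 100 = 2540.0 m = 2.54 km

2.54 km


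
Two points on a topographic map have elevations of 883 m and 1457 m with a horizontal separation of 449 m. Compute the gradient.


gradient = (1457 - 883) / 449 = 574 / 449 = 1.2784

1.2784


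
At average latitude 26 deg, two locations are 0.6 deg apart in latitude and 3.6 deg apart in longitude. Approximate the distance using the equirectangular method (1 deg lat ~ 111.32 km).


dlat_km = 0.6 * 111.32 = 66.792
dlon_km = 3.6 * 111.32 * cos(26) ≈ 360.194
dist = sqrt(66.792^2 + 360.194^2) ≈ 366.3 km

366.3 km


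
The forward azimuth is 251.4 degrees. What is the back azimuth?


back azimuth = (251.4 + 180) mod 360 = 71.4 degrees

71.4 degrees


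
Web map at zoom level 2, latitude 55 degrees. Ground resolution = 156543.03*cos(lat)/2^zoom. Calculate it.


res = 156543.03 * cos(55) / 2^2 = 156543.03 * 0.57357644 / 4 = 22447.35 m/pixel

22447.35 m/pixel


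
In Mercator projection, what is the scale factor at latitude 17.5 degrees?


SF = 1 / cos(17.5) = 1 / 0.953717 = 1.049

1.049


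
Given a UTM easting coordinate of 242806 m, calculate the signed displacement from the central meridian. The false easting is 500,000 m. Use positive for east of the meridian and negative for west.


displacement = 242806 - 500000 = -257194 m

-257194 m


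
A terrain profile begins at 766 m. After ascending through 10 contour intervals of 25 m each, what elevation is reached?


elevation = 766 + 10 * 25 = 1016 m

1016 m


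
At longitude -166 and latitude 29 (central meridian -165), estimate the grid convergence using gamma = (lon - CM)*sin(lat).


gamma = (-166 - -165) * sin(29) = -1 * 0.48481 = -0.485 degrees

-0.485 degrees


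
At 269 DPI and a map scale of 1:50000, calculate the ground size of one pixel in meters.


pixel_cm = 2.54 / 269 ≈ 0.009442 cm
ground = pixel_cm * 50000 / 100 = 2.54 * 50000 / (269 * 100) = 127000 / 26900 ≈ 4.72 m

4.72 m


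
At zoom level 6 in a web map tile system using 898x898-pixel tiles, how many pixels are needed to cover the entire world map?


tiles per axis = 2^6 = 64
total tiles = 64^2 = 4096
pixels per axis = 64 * 898 = 57472
total pixels = 57472^2 = 3303030784

3303030784 pixels


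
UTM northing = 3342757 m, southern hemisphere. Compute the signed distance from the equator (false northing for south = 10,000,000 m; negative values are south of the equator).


For southern: actual = 3342757 - 10000000 = -6657243 m

-6657243 m


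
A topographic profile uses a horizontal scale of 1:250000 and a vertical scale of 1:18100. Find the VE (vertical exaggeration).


VE = horizontal_scale / vertical_scale = 250000 / 18100 ≈ 13.8

13.8x


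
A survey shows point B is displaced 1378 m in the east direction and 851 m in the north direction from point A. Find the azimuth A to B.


az = atan2(1378, 851) = 58.3 deg
adjusted to 0-360: 58.3 degrees

58.3 degrees


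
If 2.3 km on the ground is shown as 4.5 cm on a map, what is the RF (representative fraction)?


ground = 2.3 km = 230000 cm; RF denominator = ground / map = 230000 / 4.5 ≈ 51111; RF = 1:51111

1:51111


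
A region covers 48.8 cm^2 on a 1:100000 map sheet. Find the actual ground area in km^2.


ground_area = 48.8 * (100000/100)^2 = 48800000.0 m^2 = 48.8 km^2

48.8 km^2


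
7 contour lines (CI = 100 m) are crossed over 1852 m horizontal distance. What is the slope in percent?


elevation change = 7 * 100 = 700 m
slope = 700 / 1852 * 100 = 37.8%

37.8%


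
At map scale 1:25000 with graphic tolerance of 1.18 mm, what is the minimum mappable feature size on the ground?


ground = 1.18 mm * 25000 / 1000 = 29.5 m

29.5 m


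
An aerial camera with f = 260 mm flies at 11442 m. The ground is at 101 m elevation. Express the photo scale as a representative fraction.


scale = f / (H - h) = 260 mm / 11341 m = 260 / 11341000 = 1:43619

1:43619


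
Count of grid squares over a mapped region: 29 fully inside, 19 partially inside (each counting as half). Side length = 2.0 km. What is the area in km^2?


effective squares = 29 + 19 * 0.5 = 38.5
area = 38.5 * 4.0 = 154.0 km^2

154.0 km^2


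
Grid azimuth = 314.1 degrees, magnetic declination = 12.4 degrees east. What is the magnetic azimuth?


magnetic azimuth = grid azimuth - declination (east +ve)
mag_az = 314.1 - 12.4 = 301.7 degrees

301.7 degrees


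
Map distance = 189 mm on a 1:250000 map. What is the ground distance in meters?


ground = 189 mm * 250000 / 1000 = 47250.0 m

47250.0 m


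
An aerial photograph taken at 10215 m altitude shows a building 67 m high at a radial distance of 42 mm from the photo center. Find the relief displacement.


d = h * r / H = 67 * 42 / 10215 = 0.28 mm

0.28 mm


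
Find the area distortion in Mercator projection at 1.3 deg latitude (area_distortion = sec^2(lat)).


area_distortion = 1/cos^2(1.3) = 1.001

1.001


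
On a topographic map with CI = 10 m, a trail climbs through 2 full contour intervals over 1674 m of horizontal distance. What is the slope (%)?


elevation change = 2 * 10 = 20 m
slope = 20 / 1674 * 100 = 1.2%

1.2%


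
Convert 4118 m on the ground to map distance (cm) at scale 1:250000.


map_cm = 4118 * 100 / 250000 = 1.6472 cm ≈ 1.65 cm

1.65 cm


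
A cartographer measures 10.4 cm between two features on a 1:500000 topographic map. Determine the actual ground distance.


ground = 10.4 cm * 500000 / 100 = 52000.0 m = 52.0 km

52.0 km


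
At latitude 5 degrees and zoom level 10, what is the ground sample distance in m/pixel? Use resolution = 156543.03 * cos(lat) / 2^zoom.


res = 156543.03 * cos(5) / 2^10 = 156543.03 * 0.9961947 / 1024 = 152.29 m/pixel

152.29 m/pixel


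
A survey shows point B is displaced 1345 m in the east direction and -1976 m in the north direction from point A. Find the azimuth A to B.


az = atan2(1345, -1976) = 145.8 deg
adjusted to 0-360: 145.8 degrees

145.8 degrees


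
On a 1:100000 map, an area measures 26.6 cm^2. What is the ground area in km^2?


ground_area = 26.6 * (100000/100)^2 = 26600000.0 m^2 = 26.6 km^2

26.6 km^2


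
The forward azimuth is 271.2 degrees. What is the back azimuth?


back azimuth = (271.2 + 180) mod 360 = 91.2 degrees

91.2 degrees


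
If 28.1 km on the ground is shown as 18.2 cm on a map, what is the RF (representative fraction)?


ground = 28.1 km = 2810000 cm; RF denominator = ground / map = 2810000 / 18.2 ≈ 154396; RF = 1:154396

1:154396


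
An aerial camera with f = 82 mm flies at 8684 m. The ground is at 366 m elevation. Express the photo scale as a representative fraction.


scale = f / (H - h) = 82 mm / 8318 m = 82 / 8318000 = 1:101439

1:101439


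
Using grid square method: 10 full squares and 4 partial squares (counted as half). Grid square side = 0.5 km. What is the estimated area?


effective squares = 10 + 4 * 0.5 = 12.0
area = 12.0 * 0.25 = 3.0 km^2

3.0 km^2


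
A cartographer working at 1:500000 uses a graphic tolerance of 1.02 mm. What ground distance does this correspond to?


ground = 1.02 mm * 500000 / 1000 = 510.0 m

510.0 m


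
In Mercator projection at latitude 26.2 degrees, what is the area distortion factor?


area_distortion = 1/cos^2(26.2) = 1.242

1.242


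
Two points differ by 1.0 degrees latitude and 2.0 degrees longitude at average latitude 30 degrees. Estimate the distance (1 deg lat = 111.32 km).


dlat_km = 1.0 * 111.32 = 111.32
dlon_km = 2.0 * 111.32 * cos(30) ≈ 192.812
dist = sqrt(111.32^2 + 192.812^2) ≈ 222.6 km

222.6 km


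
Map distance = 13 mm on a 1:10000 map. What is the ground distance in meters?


ground = 13 mm * 10000 / 1000 = 130.0 m

130.0 m


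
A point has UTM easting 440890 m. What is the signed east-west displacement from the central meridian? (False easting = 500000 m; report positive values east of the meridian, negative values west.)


displacement = 440890 - 500000 = -59110 m

-59110 m


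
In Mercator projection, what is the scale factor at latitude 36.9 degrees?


SF = 1 / cos(36.9) = 1 / 0.799685 = 1.25

1.25


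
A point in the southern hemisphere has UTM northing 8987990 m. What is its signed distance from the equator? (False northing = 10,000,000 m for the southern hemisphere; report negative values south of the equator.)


For southern: actual = 8987990 - 10000000 = -1012010 m

-1012010 m


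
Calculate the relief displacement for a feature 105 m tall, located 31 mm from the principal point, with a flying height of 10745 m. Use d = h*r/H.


d = h * r / H = 105 * 31 / 10745 = 0.3 mm

0.3 mm


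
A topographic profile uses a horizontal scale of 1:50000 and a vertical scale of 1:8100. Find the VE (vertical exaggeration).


VE = horizontal_scale / vertical_scale = 50000 / 8100 ≈ 6.2

6.2x


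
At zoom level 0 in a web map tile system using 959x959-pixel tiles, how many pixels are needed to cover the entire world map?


tiles per axis = 2^0 = 1
total tiles = 1^2 = 1
pixels per axis = 1 * 959 = 959
total pixels = 959^2 = 919681

919681 pixels


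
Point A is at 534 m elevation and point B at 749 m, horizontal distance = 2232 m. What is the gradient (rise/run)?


gradient = (749 - 534) / 2232 = 215 / 2232 = 0.0963

0.0963


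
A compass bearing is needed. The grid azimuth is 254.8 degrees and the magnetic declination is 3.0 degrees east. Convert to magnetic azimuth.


magnetic azimuth = grid azimuth - declination (east +ve)
mag_az = 254.8 - 3.0 = 251.8 degrees

251.8 degrees


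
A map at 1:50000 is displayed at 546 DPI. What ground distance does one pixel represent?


pixel_cm = 2.54 / 546 ≈ 0.004652 cm
ground = pixel_cm * 50000 / 100 = 2.54 * 50000 / (546 * 100) = 127000 / 54600 ≈ 2.33 m

2.33 m


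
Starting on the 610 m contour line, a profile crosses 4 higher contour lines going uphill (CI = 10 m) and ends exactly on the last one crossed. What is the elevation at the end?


elevation = 610 + 4 * 10 = 650 m

650 m


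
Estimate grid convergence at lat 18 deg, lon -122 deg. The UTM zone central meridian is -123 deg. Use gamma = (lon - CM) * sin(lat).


gamma = (-122 - -123) * sin(18) = 1 * 0.309017 = 0.309 degrees

0.309 degrees


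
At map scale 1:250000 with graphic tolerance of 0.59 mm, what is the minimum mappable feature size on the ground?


ground = 0.59 mm * 250000 / 1000 = 147.5 m

147.5 m


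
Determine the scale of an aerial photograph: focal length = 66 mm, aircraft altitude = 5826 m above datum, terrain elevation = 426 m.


scale = f / (H - h) = 66 mm / 5400 m = 66 / 5400000 = 1:81818

1:81818


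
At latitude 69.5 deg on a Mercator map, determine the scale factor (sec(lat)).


SF = 1 / cos(69.5) = 1 / 0.350207 = 2.855

2.855


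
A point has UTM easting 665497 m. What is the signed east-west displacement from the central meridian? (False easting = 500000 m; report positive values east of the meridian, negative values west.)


displacement = 665497 - 500000 = 165497 m

165497 m


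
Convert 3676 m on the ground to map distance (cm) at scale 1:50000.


map_cm = 3676 * 100 / 50000 = 7.352 cm ≈ 7.35 cm

7.35 cm


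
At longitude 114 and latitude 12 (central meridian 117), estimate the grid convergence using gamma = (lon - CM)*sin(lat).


gamma = (114 - 117) * sin(12) = -3 * 0.207912 = -0.624 degrees

-0.624 degrees


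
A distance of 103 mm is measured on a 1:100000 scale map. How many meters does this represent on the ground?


ground = 103 mm * 100000 / 1000 = 10300.0 m

10300.0 m


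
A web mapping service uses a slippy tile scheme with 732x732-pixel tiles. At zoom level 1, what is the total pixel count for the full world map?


tiles per axis = 2^1 = 2
total tiles = 2^2 = 4
pixels per axis = 2 * 732 = 1464
total pixels = 1464^2 = 2143296

2143296 pixels


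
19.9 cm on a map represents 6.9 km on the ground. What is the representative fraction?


ground = 6.9 km = 690000 cm; RF denominator = ground / map = 690000 / 19.9 ≈ 34673; RF = 1:34673

1:34673


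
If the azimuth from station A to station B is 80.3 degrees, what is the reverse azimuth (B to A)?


back azimuth = (80.3 + 180) mod 360 = 260.3 degrees

260.3 degrees


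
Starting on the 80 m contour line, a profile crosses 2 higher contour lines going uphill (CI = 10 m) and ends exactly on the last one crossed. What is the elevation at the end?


elevation = 80 + 2 * 10 = 100 m

100 m


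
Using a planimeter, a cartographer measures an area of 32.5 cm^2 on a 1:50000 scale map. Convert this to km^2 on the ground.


ground_area = 32.5 * (50000/100)^2 = 8125000.0 m^2 = 8.125 km^2

8.125 km^2


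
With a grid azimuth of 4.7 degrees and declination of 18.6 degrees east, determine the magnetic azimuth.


magnetic azimuth = grid azimuth - declination (east +ve)
mag_az = 4.7 - 18.6 = 346.1 degrees

346.1 degrees


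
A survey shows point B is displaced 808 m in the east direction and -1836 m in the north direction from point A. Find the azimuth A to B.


az = atan2(808, -1836) = 156.2 deg
adjusted to 0-360: 156.2 degrees

156.2 degrees


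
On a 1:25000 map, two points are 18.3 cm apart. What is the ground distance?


ground = 18.3 cm * 25000 / 100 = 4575.0 m = 4.575 km

4.575 km


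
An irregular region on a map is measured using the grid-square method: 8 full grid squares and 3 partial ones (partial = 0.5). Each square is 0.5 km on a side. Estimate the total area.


effective squares = 8 + 3 * 0.5 = 9.5
area = 9.5 * 0.25 = 2.375 km^2

2.375 km^2


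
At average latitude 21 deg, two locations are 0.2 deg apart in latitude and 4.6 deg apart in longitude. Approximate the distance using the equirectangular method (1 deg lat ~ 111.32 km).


dlat_km = 0.2 * 111.32 = 22.264
dlon_km = 4.6 * 111.32 * cos(21) ≈ 478.06
dist = sqrt(22.264^2 + 478.06^2) ≈ 478.6 km

478.6 km


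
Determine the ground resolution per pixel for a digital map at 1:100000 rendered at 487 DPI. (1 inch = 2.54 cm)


pixel_cm = 2.54 / 487 ≈ 0.005216 cm
ground = pixel_cm * 100000 / 100 = 2.54 * 100000 / (487 * 100) = 254000 / 48700 ≈ 5.22 m

5.22 m


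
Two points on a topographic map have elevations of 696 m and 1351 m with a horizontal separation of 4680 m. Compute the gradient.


gradient = (1351 - 696) / 4680 = 655 / 4680 = 0.14

0.14


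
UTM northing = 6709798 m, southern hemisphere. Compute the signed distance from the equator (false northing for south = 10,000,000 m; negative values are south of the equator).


For southern: actual = 6709798 - 10000000 = -3290202 m

-3290202 m


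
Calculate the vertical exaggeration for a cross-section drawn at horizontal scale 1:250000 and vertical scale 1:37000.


VE = horizontal_scale / vertical_scale = 250000 / 37000 ≈ 6.8

6.8x


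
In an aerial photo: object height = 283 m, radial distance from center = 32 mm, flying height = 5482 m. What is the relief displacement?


d = h * r / H = 283 * 32 / 5482 = 1.65 mm

1.65 mm


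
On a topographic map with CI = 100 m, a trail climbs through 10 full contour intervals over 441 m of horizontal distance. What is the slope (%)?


elevation change = 10 * 100 = 1000 m
slope = 1000 / 441 * 100 = 226.8%

226.8%


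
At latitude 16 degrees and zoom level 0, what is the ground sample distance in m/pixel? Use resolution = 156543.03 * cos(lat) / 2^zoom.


res = 156543.03 * cos(16) / 2^0 = 156543.03 * 0.9612617 / 1 = 150478.82 m/pixel

150478.82 m/pixel


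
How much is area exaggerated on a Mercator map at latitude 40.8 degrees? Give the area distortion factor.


area_distortion = 1/cos^2(40.8) = 1.745

1.745


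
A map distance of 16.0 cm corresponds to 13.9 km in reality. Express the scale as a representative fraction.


ground = 13.9 km = 1390000 cm; RF denominator = ground / map = 1390000 / 16.0 = 86875; RF = 1:86875

1:86875


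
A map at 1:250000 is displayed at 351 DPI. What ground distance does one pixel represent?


pixel_cm = 2.54 / 351 ≈ 0.007236 cm
ground = pixel_cm * 250000 / 100 = 2.54 * 250000 / (351 * 100) = 635000 / 35100 ≈ 18.09 m

18.09 m


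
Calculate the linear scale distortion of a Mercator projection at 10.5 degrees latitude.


SF = 1 / cos(10.5) = 1 / 0.983255 = 1.017

1.017


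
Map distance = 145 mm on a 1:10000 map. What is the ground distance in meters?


ground = 145 mm * 10000 / 1000 = 1450.0 m

1450.0 m


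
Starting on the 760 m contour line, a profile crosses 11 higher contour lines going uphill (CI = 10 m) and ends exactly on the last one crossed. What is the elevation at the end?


elevation = 760 + 11 * 10 = 870 m

870 m


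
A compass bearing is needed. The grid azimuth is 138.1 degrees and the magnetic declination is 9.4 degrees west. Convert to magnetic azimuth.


magnetic azimuth = grid azimuth - declination (east +ve)
mag_az = 138.1 - -9.4 = 147.5 degrees

147.5 degrees
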